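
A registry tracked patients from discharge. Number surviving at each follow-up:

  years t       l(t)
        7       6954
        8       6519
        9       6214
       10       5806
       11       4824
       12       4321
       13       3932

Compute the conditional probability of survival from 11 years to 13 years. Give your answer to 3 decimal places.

The conditional survival probability is l(13)/l(11) = 3932/4824 = 0.815091.

0.815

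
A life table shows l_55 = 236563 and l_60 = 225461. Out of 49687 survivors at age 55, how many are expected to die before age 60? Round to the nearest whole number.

2332

The relevant probability is 1 − 225461/236563 = 0.046930.
Expected number = 49687 × 0.046930 = 2332.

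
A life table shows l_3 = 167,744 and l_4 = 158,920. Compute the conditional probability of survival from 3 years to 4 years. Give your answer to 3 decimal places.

The conditional survival probability is l_4/l_3 = 158,920/167,744 = 0.947396.

0.947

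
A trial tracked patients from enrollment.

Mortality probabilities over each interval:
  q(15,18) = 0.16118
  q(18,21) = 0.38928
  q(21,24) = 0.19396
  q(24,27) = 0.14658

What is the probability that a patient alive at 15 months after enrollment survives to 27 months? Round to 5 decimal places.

0.35240

P(survive 15→27) = (1 − 0.16118) × (1 − 0.38928) × (1 − 0.19396) × (1 − 0.14658).
= 0.83882 × 0.61072 × 0.80604 × 0.85342 = 0.352395.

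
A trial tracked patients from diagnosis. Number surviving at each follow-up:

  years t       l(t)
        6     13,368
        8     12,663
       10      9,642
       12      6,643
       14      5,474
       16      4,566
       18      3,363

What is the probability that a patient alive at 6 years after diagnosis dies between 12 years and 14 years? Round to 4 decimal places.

This is the probability of reaching 12 but not 14, conditional on being alive at 6: (l(12) − l(14)) / l(6).
= (6,643 − 5,474) / 13,368 = 1,169 / 13,368 = 0.087448.

0.0874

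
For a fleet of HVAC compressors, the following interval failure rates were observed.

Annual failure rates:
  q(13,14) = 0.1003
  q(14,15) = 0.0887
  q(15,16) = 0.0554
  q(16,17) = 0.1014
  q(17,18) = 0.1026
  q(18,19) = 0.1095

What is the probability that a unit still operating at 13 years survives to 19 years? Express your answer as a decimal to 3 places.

0.556

P(survive 13→19) = (1 − 0.1003) × (1 − 0.0887) × (1 − 0.0554) × (1 − 0.1014) × (1 − 0.1026) × (1 − 0.1095).
= 0.8997 × 0.9113 × 0.9446 × 0.8986 × 0.8974 × 0.8905 = 0.556152.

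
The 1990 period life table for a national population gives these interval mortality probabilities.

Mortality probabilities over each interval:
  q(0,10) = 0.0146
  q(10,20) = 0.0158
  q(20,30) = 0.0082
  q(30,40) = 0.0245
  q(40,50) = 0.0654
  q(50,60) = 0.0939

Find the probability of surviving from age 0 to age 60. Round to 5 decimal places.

0.79460

P(survive 0→60) = (1 − 0.0146) × (1 − 0.0158) × (1 − 0.0082) × (1 − 0.0245) × (1 − 0.0654) × (1 − 0.0939).
= 0.9854 × 0.9842 × 0.9918 × 0.9755 × 0.9346 × 0.9061 = 0.794601.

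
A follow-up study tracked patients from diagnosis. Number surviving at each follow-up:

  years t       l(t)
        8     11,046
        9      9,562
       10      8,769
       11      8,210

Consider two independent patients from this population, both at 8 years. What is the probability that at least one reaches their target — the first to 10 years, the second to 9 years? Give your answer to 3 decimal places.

p₁ = l(10)/l(8) = 8,769/11,046 = 0.793862; p₂ = l(9)/l(8) = 9,562/11,046 = 0.865653.
P(at least one) = 1 − (1−p₁)(1−p₂) = 1 − 0.206138 × 0.134347 = 0.972306.

0.972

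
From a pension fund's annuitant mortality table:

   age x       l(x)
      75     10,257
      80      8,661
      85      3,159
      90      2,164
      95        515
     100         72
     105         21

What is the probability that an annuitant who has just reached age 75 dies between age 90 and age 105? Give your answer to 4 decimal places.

0.2089

This is the probability of reaching 90 but not 105, conditional on being alive at 75: (l(90) − l(105)) / l(75).
= (2,164 − 21) / 10,257 = 2,143 / 10,257 = 0.208930.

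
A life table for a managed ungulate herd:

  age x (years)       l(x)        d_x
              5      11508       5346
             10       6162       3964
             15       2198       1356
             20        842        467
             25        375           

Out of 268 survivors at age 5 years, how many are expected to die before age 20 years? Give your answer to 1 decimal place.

The relevant probability is 1 − 842/11508 = 0.926834.
Expected number = 268 × 0.926834 = 248.4.

248.4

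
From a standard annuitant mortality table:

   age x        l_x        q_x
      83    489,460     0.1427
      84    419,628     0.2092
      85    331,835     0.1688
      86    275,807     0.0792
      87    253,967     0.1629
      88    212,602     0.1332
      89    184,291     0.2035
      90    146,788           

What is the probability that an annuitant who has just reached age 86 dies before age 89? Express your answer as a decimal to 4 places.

P(die before 89 | alive at 86) = 1 − l_89/l_86 = 1 − 184,291/275,807 = (91,516)/275,807 = 0.331812.

0.3318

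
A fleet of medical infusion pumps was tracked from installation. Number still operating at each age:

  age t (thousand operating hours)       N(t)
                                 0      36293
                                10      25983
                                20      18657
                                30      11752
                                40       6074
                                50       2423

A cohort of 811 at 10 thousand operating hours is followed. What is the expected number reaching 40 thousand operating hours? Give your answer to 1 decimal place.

The relevant probability is 6074/25983 = 0.233768.
Expected number = 811 × 0.233768 = 189.6.

189.6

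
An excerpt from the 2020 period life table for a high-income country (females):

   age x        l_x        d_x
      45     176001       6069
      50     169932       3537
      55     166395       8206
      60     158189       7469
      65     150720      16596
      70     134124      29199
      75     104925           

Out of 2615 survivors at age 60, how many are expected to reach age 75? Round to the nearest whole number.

1735

The relevant probability is 104925/158189 = 0.663289.
Expected number = 2615 × 0.663289 = 1735.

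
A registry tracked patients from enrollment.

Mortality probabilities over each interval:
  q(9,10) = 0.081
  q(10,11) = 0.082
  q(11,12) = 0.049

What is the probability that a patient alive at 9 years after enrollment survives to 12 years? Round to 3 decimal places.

Chaining the interval survival probabilities: (1 − 0.081) × (1 − 0.082) × (1 − 0.049).
= 0.919 × 0.918 × 0.951 = 0.802304.

0.802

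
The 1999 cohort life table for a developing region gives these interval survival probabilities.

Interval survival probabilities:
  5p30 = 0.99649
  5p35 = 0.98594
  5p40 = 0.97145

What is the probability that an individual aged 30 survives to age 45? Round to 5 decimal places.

Chaining the interval survival probabilities: 0.99649 × 0.98594 × 0.97145.
= 0.954430.

0.95443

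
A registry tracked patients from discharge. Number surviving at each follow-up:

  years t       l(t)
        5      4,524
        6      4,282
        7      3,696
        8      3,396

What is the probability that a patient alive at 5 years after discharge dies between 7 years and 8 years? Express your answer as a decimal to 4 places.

This is the probability of reaching 7 but not 8, conditional on being alive at 5: (l(7) − l(8)) / l(5).
= (3,696 − 3,396) / 4,524 = 300 / 4,524 = 0.066313.

0.0663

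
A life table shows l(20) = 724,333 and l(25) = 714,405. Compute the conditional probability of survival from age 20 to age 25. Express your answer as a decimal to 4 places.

0.9863

The conditional survival probability is l(25)/l(20) = 714,405/724,333 = 0.986294.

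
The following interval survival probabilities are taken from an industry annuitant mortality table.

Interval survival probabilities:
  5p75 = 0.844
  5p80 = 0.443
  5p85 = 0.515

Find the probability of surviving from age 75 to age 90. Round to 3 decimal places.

The overall survival probability is 0.844 × 0.443 × 0.515.
= 0.192554.

0.193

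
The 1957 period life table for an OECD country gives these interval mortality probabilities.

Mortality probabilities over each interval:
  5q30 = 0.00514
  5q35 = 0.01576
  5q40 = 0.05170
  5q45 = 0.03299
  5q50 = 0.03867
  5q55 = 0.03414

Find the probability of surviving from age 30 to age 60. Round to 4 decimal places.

0.8337

The overall survival probability is (1 − 0.00514) × (1 − 0.01576) × (1 − 0.05170) × (1 − 0.03299) × (1 − 0.03867) × (1 − 0.03414).
= 0.99486 × 0.98424 × 0.94830 × 0.96701 × 0.96133 × 0.96586 = 0.833732.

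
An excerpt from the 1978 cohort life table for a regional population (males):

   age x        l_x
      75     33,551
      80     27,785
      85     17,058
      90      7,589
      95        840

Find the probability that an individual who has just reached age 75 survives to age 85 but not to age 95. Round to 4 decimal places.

We want 10|10q75 = (l_85 − l_95)/l_75.
This is the probability of reaching 85 but not 95, conditional on being alive at 75: (l_85 − l_95) / l_75.
= (17,058 − 840) / 33,551 = 16,218 / 33,551 = 0.483384.

0.4834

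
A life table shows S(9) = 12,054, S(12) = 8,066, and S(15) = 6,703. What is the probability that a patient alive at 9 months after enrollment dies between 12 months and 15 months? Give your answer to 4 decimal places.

This is the probability of reaching 12 but not 15, conditional on being alive at 9: (S(12) − S(15)) / S(9).
= (8,066 − 6,703) / 12,054 = 1,363 / 12,054 = 0.113074.

0.1131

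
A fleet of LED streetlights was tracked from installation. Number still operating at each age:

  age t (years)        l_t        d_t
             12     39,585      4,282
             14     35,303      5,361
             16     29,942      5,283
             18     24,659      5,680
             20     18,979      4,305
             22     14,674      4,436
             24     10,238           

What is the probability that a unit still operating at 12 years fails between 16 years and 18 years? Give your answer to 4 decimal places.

0.1335

This is the probability of reaching 16 but not 18, conditional on being operational at 12: (l_16 − l_18) / l_12.
= (29,942 − 24,659) / 39,585 = 5,283 / 39,585 = 0.133460.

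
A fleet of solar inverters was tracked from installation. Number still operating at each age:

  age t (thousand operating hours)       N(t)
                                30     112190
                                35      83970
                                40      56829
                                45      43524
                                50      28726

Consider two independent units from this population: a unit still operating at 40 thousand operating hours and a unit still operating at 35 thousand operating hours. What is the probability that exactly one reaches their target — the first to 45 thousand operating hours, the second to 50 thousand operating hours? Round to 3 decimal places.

0.584

p₁ = N(45)/N(40) = 43524/56829 = 0.765877; p₂ = N(50)/N(35) = 28726/83970 = 0.342098.
P(exactly one) = p₁(1−p₂) + (1−p₁)p₂ = 0.503872 + 0.080093 = 0.583965.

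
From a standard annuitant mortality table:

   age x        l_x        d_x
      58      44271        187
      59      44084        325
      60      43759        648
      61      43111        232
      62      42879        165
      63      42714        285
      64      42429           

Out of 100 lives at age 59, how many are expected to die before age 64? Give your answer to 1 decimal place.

3.8

The relevant probability is 1 − 42429/44084 = 0.037542.
Expected number = 100 × 0.037542 = 3.8.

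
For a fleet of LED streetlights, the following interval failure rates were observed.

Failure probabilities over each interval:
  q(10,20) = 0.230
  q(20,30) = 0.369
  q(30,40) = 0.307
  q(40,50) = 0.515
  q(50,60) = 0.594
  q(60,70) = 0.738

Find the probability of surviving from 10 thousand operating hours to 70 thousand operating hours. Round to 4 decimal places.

The overall survival probability is (1 − 0.230) × (1 − 0.369) × (1 − 0.307) × (1 − 0.515) × (1 − 0.594) × (1 − 0.738).
= 0.770 × 0.631 × 0.693 × 0.485 × 0.406 × 0.262 = 0.017371.

0.0174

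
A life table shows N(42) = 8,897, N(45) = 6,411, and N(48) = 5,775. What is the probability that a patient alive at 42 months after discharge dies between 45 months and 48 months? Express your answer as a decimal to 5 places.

0.07148

This is the probability of reaching 45 but not 48, conditional on being alive at 42: (N(45) − N(48)) / N(42).
= (6,411 − 5,775) / 8,897 = 636 / 8,897 = 0.071485.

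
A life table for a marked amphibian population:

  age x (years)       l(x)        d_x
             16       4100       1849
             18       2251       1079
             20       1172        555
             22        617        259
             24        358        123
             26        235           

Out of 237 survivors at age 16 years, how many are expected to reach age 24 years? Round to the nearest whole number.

The relevant probability is 358/4100 = 0.087317.
Expected number = 237 × 0.087317 = 21.

21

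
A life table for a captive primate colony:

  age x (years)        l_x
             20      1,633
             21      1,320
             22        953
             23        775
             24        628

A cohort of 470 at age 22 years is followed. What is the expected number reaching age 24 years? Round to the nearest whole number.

The relevant probability is 628/953 = 0.658972.
Expected number = 470 × 0.658972 = 310.

310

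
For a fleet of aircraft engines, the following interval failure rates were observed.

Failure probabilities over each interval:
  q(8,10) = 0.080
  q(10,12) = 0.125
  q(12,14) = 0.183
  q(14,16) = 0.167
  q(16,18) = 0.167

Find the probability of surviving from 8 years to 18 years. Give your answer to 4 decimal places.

Survival from 8 to 18 is the product of surviving each interval: (1 − 0.080) × (1 − 0.125) × (1 − 0.183) × (1 − 0.167) × (1 − 0.167).
= 0.920 × 0.875 × 0.817 × 0.833 × 0.833 = 0.456360.

0.4564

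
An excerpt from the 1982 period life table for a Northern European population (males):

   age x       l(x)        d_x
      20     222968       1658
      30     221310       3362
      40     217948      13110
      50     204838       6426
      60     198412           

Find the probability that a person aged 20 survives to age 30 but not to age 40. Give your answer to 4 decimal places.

This is the probability of reaching 30 but not 40, conditional on being alive at 20: (l(30) − l(40)) / l(20).
= (221310 − 217948) / 222968 = 3362 / 222968 = 0.015078.

0.0151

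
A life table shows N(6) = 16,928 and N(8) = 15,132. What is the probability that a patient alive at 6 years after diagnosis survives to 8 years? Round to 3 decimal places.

0.894

The conditional survival probability is N(8)/N(6) = 15,132/16,928 = 0.893904.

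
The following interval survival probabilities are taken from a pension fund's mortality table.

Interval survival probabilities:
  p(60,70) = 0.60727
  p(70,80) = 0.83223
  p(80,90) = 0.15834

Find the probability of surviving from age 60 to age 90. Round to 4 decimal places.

0.0800

P(survive 60→90) = 0.60727 × 0.83223 × 0.15834.
= 0.080023.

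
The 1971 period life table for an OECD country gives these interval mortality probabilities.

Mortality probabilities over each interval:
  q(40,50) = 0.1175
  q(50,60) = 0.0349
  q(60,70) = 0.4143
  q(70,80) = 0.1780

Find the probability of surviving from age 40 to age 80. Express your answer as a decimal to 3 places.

Chaining the interval survival probabilities: (1 − 0.1175) × (1 − 0.0349) × (1 − 0.4143) × (1 − 0.1780).
= 0.8825 × 0.9651 × 0.5857 × 0.8220 = 0.410047.

0.410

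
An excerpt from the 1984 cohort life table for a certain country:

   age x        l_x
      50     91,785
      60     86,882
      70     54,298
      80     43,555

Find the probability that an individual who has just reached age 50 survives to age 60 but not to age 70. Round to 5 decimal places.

0.35500

This is the probability of reaching 60 but not 70, conditional on being alive at 50: (l_60 − l_70) / l_50.
= (86,882 − 54,298) / 91,785 = 32,584 / 91,785 = 0.355004.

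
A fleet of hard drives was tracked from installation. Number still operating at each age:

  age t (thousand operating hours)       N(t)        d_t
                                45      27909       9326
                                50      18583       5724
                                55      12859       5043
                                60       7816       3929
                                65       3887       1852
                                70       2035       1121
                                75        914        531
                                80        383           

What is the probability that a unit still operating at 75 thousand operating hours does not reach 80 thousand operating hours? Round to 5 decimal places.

0.58096

P(fail before 80 | operational at 75) = 1 − N(80)/N(75) = 1 − 383/914 = (531)/914 = 0.580963.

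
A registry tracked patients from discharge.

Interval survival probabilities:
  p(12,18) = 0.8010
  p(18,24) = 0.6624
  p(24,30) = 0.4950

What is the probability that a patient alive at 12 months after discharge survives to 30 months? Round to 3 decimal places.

0.263

Survival from 12 to 30 is the product of surviving each interval: 0.8010 × 0.6624 × 0.4950.
= 0.262638.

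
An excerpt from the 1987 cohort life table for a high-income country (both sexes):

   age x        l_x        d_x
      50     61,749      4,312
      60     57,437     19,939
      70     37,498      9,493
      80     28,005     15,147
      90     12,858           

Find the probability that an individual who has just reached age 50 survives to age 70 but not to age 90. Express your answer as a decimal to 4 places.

We want 20|20q50 = (l_70 − l_90)/l_50.
This is the probability of reaching 70 but not 90, conditional on being alive at 50: (l_70 − l_90) / l_50.
= (37,498 − 12,858) / 61,749 = 24,640 / 61,749 = 0.399035.

0.3990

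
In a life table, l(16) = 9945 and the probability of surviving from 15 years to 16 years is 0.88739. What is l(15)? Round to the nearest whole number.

11207

l(15) = l(16) / p = 9945 / 0.88739 = 11207.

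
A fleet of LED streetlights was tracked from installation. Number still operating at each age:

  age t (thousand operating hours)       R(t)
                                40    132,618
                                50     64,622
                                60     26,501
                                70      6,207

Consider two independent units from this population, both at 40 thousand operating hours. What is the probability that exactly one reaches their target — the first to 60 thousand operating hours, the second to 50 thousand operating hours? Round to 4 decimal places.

p₁ = R(60)/R(40) = 26,501/132,618 = 0.199830; p₂ = R(50)/R(40) = 64,622/132,618 = 0.487279.
P(exactly one) = p₁(1−p₂) + (1−p₁)p₂ = 0.102457 + 0.389906 = 0.492363.

0.4924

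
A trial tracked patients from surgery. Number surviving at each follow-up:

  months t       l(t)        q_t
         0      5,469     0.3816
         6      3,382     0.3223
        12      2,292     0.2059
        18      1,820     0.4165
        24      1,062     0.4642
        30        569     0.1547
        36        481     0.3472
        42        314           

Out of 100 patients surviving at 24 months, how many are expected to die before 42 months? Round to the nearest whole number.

The relevant probability is 1 − 314/1,062 = 0.704331.
Expected number = 100 × 0.704331 = 70.

70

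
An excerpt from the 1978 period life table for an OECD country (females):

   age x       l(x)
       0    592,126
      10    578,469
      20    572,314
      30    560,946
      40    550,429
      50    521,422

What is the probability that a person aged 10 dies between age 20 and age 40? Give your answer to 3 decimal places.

0.038

This is the probability of reaching 20 but not 40, conditional on being alive at 10: (l(20) − l(40)) / l(10).
= (572,314 − 550,429) / 578,469 = 21,885 / 578,469 = 0.037833.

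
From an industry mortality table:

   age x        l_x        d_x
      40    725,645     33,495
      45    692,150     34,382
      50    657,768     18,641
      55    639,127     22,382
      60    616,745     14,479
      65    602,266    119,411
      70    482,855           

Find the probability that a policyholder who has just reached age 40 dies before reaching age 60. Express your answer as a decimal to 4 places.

P(die before 60 | alive at 40) = 1 − l_60/l_40 = 1 − 616,745/725,645 = (108,900)/725,645 = 0.150073.

0.1501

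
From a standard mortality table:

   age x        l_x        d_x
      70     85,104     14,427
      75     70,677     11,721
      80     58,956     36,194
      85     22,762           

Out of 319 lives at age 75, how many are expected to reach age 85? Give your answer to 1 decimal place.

The relevant probability is 22,762/70,677 = 0.322057.
Expected number = 319 × 0.322057 = 102.7.

102.7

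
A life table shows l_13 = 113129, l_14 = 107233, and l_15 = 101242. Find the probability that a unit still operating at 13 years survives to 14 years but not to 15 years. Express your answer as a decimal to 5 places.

0.05296

This is the probability of reaching 14 but not 15, conditional on being operational at 13: (l_14 − l_15) / l_13.
= (107233 − 101242) / 113129 = 5991 / 113129 = 0.052957.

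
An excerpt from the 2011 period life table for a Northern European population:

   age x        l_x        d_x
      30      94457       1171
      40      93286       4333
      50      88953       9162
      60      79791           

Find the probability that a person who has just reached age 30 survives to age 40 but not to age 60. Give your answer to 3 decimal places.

We want 10|20q30 = (l_40 − l_60)/l_30.
This is the probability of reaching 40 but not 60, conditional on being alive at 30: (l_40 − l_60) / l_30.
= (93286 − 79791) / 94457 = 13495 / 94457 = 0.142869.

0.143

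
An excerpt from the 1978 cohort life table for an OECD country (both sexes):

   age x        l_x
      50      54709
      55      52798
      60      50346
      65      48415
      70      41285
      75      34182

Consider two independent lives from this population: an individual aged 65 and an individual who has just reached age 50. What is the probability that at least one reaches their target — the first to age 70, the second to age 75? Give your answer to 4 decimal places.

0.9447

p₁ = l_70/l_65 = 41285/48415 = 0.852732; p₂ = l_75/l_50 = 34182/54709 = 0.624797.
P(at least one) = 1 − (1−p₁)(1−p₂) = 1 − 0.147268 × 0.375203 = 0.944745.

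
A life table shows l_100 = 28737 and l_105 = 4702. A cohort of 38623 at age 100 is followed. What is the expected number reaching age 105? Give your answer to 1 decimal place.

6319.6

The relevant probability is 4702/28737 = 0.163622.
Expected number = 38623 × 0.163622 = 6319.6.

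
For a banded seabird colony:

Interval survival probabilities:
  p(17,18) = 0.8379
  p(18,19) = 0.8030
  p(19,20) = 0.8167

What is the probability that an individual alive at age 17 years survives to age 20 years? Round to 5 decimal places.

0.54950

Chaining the interval survival probabilities: 0.8379 × 0.8030 × 0.8167.
= 0.549503.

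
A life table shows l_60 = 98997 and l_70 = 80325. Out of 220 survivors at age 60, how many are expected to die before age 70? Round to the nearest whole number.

The relevant probability is 1 − 80325/98997 = 0.188612.
Expected number = 220 × 0.188612 = 41.

41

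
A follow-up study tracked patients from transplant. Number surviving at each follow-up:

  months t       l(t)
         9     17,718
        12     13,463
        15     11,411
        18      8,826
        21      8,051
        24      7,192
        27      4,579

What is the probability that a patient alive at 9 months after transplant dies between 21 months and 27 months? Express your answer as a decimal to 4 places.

0.1960

This is the probability of reaching 21 but not 27, conditional on being alive at 9: (l(21) − l(27)) / l(9).
= (8,051 − 4,579) / 17,718 = 3,472 / 17,718 = 0.195959.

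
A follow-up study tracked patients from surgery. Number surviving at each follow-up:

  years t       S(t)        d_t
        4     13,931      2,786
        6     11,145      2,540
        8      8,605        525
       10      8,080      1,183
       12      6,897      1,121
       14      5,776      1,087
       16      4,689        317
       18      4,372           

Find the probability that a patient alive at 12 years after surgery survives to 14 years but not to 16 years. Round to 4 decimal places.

This is the probability of reaching 14 but not 16, conditional on being alive at 12: (S(14) − S(16)) / S(12).
= (5,776 − 4,689) / 6,897 = 1,087 / 6,897 = 0.157605.

0.1576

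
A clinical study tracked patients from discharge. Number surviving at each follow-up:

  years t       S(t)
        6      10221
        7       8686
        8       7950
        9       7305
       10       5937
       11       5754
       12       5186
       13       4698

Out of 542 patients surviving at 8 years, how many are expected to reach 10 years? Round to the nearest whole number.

The relevant probability is 5937/7950 = 0.746792.
Expected number = 542 × 0.746792 = 405.

405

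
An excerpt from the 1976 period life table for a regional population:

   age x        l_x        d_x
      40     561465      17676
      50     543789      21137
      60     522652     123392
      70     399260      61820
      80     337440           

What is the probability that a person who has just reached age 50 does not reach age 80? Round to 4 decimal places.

0.3795

P(die before 80 | alive at 50) = 1 − l_80/l_50 = 1 − 337440/543789 = (206349)/543789 = 0.379465.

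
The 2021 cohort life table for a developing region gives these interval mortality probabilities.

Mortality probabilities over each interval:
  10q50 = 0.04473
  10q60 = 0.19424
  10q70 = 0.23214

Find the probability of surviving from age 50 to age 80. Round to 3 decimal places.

0.591

Survival from 50 to 80 is the product of surviving each interval: (1 − 0.04473) × (1 − 0.19424) × (1 − 0.23214).
= 0.95527 × 0.80576 × 0.76786 = 0.591036.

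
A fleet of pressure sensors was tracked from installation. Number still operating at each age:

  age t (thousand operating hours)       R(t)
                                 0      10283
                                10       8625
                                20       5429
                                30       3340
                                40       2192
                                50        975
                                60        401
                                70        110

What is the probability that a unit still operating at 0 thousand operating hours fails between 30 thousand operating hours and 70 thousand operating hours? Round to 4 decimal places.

This is the probability of reaching 30 but not 70, conditional on being operational at 0: (R(30) − R(70)) / R(0).
= (3340 − 110) / 10283 = 3230 / 10283 = 0.314111.

0.3141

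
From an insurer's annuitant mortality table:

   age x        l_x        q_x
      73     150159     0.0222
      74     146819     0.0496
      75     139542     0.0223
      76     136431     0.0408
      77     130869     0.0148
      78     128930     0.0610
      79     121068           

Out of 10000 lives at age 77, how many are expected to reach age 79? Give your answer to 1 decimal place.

The relevant probability is 121068/130869 = 0.925108.
Expected number = 10000 × 0.925108 = 9251.1.

9251.1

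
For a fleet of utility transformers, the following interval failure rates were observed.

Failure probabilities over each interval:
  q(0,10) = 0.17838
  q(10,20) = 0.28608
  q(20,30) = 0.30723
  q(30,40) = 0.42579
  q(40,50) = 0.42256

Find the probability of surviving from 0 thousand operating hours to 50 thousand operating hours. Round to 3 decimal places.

0.135

Chaining the interval survival probabilities: (1 − 0.17838) × (1 − 0.28608) × (1 − 0.30723) × (1 − 0.42579) × (1 − 0.42256).
= 0.82162 × 0.71392 × 0.69277 × 0.57421 × 0.57744 = 0.134737.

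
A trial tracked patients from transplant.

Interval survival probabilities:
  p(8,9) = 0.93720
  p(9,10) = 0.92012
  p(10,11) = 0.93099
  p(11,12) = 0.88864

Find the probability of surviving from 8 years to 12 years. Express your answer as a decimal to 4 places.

The overall survival probability is 0.93720 × 0.92012 × 0.93099 × 0.88864.
= 0.713424.

0.7134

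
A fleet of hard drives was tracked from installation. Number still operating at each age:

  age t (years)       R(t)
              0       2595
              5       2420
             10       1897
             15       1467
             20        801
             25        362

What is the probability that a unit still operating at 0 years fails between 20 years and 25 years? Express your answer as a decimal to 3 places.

0.169

This is the probability of reaching 20 but not 25, conditional on being operational at 0: (R(20) − R(25)) / R(0).
= (801 − 362) / 2595 = 439 / 2595 = 0.169171.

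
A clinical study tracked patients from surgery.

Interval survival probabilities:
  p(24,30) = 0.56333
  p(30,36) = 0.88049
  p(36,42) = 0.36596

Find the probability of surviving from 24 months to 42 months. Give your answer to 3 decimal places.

P(survive 24→42) = 0.56333 × 0.88049 × 0.36596.
= 0.181519.

0.182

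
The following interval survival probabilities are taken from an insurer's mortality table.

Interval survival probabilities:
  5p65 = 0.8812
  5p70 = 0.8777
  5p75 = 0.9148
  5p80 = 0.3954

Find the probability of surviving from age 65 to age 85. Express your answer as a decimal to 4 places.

20p65 = 0.8812 × 0.8777 × 0.9148 × 0.3954.
= 0.279759.

0.2798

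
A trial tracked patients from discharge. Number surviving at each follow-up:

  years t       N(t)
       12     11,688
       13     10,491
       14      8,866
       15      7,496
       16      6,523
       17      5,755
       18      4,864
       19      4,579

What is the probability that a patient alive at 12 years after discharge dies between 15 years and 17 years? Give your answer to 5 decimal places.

This is the probability of reaching 15 but not 17, conditional on being alive at 12: (N(15) − N(17)) / N(12).
= (7,496 − 5,755) / 11,688 = 1,741 / 11,688 = 0.148956.

0.14896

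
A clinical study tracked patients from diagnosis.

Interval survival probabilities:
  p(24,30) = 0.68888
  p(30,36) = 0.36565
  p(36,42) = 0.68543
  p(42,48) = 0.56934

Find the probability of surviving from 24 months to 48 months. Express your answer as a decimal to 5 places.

0.09830

The overall survival probability is 0.68888 × 0.36565 × 0.68543 × 0.56934.
= 0.098298.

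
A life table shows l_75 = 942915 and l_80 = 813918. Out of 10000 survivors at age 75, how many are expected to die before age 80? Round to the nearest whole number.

The relevant probability is 1 − 813918/942915 = 0.136807.
Expected number = 10000 × 0.136807 = 1368.

1368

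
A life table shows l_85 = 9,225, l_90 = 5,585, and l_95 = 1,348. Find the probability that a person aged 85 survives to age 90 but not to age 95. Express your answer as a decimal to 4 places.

We want 5|5q85 = (l_90 − l_95)/l_85.
This is the probability of reaching 90 but not 95, conditional on being alive at 85: (l_90 − l_95) / l_85.
= (5,585 − 1,348) / 9,225 = 4,237 / 9,225 = 0.459295.

0.4593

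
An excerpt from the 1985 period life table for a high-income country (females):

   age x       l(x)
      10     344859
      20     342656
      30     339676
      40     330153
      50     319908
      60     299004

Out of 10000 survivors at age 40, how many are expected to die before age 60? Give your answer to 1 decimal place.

943.5

The relevant probability is 1 − 299004/330153 = 0.094347.
Expected number = 10000 × 0.094347 = 943.5.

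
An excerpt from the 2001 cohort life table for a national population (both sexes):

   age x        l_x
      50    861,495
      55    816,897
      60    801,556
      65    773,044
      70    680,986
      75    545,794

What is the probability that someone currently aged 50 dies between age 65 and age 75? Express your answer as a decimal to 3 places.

0.264

We want 15|10q50 = (l_65 − l_75)/l_50.
This is the probability of reaching 65 but not 75, conditional on being alive at 50: (l_65 − l_75) / l_50.
= (773,044 − 545,794) / 861,495 = 227,250 / 861,495 = 0.263786.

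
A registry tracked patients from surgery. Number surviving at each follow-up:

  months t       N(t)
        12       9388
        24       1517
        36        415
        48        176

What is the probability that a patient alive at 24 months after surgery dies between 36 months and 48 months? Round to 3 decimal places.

This is the probability of reaching 36 but not 48, conditional on being alive at 24: (N(36) − N(48)) / N(24).
= (415 − 176) / 1517 = 239 / 1517 = 0.157548.

0.158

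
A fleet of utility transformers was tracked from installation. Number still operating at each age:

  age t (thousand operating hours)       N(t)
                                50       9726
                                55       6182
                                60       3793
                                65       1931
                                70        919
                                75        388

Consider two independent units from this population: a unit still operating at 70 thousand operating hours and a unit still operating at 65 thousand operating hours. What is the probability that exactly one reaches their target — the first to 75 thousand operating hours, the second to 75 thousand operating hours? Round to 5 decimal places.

0.45346

p₁ = N(75)/N(70) = 388/919 = 0.422198; p₂ = N(75)/N(65) = 388/1931 = 0.200932.
P(exactly one) = p₁(1−p₂) + (1−p₁)p₂ = 0.337365 + 0.116099 = 0.453464.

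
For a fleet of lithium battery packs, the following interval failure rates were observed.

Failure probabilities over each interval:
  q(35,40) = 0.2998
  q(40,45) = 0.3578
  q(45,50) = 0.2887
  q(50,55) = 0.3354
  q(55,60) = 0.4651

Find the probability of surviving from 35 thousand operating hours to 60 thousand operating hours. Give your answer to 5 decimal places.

0.11370

P(survive 35→60) = (1 − 0.2998) × (1 − 0.3578) × (1 − 0.2887) × (1 − 0.3354) × (1 − 0.4651).
= 0.7002 × 0.6422 × 0.7113 × 0.6646 × 0.5349 = 0.113705.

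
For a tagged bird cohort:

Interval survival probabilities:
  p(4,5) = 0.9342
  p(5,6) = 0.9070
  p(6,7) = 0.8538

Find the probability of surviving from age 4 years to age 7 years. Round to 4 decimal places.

Chaining the interval survival probabilities: 0.9342 × 0.9070 × 0.8538.
= 0.723441.

0.7234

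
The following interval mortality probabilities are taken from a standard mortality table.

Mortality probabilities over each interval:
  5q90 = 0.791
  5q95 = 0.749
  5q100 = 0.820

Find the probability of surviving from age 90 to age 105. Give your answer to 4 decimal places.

0.0094

15p90 = (1 − 0.791) × (1 − 0.749) × (1 − 0.820).
= 0.209 × 0.251 × 0.180 = 0.009443.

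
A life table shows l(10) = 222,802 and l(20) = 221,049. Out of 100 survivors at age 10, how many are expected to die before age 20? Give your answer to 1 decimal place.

0.8

The relevant probability is 1 − 221,049/222,802 = 0.007868.
Expected number = 100 × 0.007868 = 0.8.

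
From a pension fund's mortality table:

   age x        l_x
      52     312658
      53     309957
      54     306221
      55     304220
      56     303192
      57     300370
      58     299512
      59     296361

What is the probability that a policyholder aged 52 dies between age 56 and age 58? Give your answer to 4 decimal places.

0.0118

We want 4|2q52 = (l_56 − l_58)/l_52.
This is the probability of reaching 56 but not 58, conditional on being alive at 52: (l_56 − l_58) / l_52.
= (303192 − 299512) / 312658 = 3680 / 312658 = 0.011770.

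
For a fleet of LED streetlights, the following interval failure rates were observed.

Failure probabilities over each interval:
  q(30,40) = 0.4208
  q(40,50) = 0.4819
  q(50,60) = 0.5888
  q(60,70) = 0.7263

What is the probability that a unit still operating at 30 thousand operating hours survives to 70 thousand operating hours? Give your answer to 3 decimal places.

P(survive 30→70) = (1 − 0.4208) × (1 − 0.4819) × (1 − 0.5888) × (1 − 0.7263).
= 0.5792 × 0.5181 × 0.4112 × 0.2737 = 0.033773.

0.034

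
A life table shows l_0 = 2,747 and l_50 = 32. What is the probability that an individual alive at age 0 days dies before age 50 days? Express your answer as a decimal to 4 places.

0.9884

P(die before 50 | alive at 0) = 1 − l_50/l_0 = 1 − 32/2,747 = (2,715)/2,747 = 0.988351.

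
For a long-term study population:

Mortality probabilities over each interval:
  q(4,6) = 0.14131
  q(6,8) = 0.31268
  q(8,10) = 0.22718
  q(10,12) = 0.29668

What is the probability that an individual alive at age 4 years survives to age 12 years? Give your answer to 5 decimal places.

P(survive 4→12) = (1 − 0.14131) × (1 − 0.31268) × (1 − 0.22718) × (1 − 0.29668).
= 0.85869 × 0.68732 × 0.77282 × 0.70332 = 0.320794.

0.32079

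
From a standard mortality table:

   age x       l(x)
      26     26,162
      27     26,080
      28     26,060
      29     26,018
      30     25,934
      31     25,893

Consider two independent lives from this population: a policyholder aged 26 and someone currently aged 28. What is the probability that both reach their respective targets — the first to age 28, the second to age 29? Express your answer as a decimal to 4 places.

0.9945

p₁ = l(28)/l(26) = 26,060/26,162 = 0.996101; p₂ = l(29)/l(28) = 26,018/26,060 = 0.998388.
P(both) = p₁ × p₂ = 0.996101 × 0.998388 = 0.994495.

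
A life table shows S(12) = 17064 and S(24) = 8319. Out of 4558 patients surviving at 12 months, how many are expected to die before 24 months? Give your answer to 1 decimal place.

2335.9

The relevant probability is 1 − 8319/17064 = 0.512482.
Expected number = 4558 × 0.512482 = 2335.9.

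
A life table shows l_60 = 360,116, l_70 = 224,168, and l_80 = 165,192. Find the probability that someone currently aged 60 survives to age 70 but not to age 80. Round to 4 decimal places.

We want 10|10q60 = (l_70 − l_80)/l_60.
This is the probability of reaching 70 but not 80, conditional on being alive at 60: (l_70 − l_80) / l_60.
= (224,168 − 165,192) / 360,116 = 58,976 / 360,116 = 0.163769.

0.1638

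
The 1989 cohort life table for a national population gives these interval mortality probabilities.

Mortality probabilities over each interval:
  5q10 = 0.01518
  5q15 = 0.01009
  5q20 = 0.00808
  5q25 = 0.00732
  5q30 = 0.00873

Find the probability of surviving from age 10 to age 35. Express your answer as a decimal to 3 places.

0.952

Chaining the interval survival probabilities: (1 − 0.01518) × (1 − 0.01009) × (1 − 0.00808) × (1 − 0.00732) × (1 − 0.00873).
= 0.98482 × 0.98991 × 0.99192 × 0.99268 × 0.99127 = 0.951547.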